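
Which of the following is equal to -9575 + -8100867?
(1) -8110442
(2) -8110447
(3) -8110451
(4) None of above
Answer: 1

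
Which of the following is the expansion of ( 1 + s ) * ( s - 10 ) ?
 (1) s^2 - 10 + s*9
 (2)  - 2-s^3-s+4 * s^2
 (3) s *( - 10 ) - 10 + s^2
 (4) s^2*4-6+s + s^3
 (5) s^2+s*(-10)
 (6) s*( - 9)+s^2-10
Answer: 6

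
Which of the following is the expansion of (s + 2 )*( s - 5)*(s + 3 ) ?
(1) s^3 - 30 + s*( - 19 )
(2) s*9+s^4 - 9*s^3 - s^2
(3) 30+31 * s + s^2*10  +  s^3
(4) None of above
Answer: 1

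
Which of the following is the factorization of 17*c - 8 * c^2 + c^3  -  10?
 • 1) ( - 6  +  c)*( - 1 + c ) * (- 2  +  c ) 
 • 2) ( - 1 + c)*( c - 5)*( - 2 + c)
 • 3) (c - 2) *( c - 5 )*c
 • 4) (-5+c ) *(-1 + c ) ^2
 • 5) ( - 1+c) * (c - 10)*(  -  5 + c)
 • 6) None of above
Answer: 2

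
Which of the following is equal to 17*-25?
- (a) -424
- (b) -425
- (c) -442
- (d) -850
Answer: b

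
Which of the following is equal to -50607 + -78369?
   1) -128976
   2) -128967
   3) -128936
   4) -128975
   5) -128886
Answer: 1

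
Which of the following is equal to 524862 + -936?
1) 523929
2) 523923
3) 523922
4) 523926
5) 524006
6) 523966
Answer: 4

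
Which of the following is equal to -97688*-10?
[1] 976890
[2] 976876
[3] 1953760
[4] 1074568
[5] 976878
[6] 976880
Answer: 6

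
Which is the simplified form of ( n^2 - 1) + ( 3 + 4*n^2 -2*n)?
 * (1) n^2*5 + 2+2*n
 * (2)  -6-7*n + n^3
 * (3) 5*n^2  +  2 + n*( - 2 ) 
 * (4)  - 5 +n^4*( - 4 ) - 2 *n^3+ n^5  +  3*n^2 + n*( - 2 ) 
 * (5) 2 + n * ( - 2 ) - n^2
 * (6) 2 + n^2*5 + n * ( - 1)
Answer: 3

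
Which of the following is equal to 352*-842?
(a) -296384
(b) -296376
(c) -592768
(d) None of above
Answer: a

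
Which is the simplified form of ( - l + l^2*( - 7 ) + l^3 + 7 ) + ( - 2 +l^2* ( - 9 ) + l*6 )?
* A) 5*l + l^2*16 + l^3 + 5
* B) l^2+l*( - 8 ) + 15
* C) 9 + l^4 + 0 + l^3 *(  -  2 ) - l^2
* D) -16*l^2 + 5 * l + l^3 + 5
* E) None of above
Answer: D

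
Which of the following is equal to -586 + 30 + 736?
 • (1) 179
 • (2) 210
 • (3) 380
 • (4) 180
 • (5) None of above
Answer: 4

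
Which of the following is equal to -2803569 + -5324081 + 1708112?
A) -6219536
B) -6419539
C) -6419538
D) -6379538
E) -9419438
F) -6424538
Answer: C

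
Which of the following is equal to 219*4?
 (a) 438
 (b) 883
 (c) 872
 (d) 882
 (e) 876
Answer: e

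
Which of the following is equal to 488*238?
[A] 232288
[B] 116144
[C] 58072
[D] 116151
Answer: B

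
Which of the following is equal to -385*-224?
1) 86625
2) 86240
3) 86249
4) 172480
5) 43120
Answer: 2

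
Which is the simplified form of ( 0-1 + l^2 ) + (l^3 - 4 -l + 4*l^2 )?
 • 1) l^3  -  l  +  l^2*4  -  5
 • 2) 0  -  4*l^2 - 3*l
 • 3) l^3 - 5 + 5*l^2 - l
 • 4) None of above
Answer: 3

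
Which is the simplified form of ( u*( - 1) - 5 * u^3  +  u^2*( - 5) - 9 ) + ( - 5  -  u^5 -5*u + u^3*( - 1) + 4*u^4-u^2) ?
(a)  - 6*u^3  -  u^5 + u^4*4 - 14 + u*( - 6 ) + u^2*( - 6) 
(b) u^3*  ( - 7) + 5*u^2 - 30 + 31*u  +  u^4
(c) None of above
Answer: a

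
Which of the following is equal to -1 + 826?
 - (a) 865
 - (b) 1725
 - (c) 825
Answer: c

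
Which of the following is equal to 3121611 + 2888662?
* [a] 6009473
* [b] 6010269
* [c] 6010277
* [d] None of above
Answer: d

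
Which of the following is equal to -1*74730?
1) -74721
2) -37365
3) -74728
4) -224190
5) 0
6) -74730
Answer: 6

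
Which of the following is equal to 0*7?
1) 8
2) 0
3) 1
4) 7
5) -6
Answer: 2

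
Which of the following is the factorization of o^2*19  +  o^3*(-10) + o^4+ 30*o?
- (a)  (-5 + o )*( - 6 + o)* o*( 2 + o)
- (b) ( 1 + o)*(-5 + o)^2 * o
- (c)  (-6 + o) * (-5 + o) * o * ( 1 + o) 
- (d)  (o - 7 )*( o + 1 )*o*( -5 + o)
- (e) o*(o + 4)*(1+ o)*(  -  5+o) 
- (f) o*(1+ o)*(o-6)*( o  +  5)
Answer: c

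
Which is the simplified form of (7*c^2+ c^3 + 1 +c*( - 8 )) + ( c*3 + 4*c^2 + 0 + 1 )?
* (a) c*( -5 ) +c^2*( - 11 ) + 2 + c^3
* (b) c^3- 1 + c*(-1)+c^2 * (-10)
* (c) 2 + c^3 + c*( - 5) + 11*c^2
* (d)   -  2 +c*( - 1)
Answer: c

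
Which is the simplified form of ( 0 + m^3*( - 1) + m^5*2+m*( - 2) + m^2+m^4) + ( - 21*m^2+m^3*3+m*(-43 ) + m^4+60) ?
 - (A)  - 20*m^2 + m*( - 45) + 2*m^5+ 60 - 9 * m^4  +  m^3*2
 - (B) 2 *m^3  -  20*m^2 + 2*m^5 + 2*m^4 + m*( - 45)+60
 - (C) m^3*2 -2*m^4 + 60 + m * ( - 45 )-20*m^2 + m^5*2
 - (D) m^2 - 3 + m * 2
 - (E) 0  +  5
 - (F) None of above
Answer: B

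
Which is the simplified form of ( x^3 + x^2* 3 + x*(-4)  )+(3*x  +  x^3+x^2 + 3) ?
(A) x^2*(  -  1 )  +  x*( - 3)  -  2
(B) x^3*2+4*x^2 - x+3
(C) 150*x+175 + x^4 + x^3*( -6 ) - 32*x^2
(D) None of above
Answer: B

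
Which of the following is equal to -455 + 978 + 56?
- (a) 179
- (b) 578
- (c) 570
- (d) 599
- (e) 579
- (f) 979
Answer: e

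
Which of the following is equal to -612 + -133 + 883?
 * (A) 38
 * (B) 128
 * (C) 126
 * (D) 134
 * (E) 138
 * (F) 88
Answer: E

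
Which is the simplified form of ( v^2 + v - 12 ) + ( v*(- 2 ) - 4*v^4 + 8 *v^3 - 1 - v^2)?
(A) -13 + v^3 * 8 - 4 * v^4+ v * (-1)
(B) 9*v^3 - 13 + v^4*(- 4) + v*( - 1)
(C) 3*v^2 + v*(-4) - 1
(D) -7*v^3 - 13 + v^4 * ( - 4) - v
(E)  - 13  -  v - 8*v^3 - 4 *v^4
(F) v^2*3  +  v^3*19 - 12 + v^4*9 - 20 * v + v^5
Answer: A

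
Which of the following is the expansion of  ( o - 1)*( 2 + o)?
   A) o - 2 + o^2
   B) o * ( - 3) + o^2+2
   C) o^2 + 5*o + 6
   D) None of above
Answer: A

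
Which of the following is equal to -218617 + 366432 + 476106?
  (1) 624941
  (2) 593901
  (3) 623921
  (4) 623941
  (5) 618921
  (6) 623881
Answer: 3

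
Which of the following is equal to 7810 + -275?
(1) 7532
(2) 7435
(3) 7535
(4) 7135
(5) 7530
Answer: 3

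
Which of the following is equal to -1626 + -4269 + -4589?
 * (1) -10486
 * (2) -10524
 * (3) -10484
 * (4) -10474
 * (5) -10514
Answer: 3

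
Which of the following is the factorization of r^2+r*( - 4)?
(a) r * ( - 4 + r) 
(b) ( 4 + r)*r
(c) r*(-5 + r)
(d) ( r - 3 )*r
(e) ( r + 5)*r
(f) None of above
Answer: a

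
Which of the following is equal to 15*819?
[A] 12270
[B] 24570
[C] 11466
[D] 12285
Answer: D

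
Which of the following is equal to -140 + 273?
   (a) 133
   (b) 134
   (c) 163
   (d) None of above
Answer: a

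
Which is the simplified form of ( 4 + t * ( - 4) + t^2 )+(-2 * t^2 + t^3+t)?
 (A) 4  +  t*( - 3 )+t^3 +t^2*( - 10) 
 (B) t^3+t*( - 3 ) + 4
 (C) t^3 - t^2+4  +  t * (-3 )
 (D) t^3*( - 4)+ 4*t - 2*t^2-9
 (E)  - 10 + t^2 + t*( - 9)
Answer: C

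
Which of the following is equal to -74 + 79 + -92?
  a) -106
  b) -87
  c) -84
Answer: b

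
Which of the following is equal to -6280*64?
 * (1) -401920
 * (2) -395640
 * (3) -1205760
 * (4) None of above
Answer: 1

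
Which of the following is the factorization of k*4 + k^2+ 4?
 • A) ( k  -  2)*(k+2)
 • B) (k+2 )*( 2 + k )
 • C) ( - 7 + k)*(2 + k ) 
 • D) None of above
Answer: B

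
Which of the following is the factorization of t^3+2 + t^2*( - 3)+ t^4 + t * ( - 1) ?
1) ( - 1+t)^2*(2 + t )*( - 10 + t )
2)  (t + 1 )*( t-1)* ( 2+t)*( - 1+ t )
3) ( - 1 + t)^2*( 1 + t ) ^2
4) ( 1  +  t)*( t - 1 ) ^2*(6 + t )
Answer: 2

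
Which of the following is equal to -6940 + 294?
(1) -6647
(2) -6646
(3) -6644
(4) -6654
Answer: 2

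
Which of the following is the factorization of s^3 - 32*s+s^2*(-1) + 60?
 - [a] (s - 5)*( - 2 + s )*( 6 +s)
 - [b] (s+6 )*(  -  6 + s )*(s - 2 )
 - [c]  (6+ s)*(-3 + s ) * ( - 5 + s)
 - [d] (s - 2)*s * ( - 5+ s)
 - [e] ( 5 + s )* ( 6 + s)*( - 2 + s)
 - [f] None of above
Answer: a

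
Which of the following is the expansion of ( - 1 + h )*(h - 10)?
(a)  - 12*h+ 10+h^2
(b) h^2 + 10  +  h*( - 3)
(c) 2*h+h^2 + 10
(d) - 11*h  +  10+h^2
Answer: d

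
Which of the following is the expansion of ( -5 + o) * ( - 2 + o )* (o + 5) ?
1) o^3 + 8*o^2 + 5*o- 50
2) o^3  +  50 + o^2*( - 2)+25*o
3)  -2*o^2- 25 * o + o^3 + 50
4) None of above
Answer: 3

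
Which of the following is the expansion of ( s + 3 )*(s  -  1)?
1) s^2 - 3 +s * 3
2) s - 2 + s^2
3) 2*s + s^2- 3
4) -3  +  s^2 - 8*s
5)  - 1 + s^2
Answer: 3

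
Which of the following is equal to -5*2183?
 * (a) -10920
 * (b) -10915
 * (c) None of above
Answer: b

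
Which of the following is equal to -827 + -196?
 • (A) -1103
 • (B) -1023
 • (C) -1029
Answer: B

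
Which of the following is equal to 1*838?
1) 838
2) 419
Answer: 1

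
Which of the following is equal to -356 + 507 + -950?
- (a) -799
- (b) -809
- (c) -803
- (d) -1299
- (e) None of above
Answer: a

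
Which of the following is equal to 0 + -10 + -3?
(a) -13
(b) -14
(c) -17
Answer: a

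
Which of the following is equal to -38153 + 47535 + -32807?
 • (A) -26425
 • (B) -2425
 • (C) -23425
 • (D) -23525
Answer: C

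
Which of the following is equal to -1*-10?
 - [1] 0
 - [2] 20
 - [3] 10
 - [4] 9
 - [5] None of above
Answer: 3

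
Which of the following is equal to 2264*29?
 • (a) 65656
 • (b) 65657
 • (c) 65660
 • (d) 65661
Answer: a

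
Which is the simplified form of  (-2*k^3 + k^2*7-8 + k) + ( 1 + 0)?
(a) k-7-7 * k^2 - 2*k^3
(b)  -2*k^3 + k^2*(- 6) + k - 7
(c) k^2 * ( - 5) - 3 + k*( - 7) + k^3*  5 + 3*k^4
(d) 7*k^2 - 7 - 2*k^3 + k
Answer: d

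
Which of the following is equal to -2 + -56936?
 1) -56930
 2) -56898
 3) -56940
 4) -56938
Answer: 4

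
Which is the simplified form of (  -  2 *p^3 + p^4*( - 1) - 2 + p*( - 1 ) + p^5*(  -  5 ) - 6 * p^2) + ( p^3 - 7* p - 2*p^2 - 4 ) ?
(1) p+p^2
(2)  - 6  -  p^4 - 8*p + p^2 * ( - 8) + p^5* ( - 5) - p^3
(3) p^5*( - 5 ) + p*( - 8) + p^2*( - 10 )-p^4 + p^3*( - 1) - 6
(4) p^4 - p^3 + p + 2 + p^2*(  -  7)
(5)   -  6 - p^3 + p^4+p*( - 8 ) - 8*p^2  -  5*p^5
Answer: 2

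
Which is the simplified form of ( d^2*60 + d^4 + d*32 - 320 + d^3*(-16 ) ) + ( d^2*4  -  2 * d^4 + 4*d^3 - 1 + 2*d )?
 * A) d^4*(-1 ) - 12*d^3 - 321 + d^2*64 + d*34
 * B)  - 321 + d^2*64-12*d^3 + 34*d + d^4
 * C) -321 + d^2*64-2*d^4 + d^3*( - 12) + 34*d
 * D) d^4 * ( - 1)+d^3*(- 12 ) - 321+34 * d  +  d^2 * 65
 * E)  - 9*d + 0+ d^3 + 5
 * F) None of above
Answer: A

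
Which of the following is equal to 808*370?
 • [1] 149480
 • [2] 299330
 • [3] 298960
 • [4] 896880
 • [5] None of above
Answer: 3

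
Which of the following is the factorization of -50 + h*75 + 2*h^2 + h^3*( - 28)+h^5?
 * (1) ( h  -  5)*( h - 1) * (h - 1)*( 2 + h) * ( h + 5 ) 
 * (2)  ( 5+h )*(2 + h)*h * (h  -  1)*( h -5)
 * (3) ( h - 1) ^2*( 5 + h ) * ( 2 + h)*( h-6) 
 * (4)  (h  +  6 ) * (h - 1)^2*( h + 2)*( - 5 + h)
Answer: 1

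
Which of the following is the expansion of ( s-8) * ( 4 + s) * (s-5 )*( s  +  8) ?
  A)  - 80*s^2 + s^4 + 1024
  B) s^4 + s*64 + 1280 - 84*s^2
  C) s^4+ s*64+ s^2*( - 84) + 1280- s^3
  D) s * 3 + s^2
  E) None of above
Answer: C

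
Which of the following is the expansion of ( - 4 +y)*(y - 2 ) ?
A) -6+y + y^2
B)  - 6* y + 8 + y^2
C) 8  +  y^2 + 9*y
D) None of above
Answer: B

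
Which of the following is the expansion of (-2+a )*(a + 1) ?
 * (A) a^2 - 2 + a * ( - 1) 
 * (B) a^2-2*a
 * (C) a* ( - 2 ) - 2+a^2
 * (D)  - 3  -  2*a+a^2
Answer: A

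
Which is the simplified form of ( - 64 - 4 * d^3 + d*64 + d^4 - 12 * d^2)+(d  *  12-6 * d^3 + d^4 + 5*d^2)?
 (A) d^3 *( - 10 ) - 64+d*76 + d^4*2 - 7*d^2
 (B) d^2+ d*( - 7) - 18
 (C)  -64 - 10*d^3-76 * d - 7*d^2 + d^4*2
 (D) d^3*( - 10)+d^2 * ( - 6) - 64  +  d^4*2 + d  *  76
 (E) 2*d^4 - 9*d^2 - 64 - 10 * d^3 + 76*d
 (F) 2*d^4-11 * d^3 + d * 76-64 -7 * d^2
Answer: A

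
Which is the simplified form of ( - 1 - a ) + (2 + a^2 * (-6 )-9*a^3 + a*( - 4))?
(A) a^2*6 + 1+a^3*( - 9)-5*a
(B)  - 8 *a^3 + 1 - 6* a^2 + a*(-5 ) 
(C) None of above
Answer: C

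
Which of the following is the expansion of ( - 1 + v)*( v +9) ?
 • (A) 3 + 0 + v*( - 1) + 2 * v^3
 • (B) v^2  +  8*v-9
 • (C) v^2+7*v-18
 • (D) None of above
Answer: B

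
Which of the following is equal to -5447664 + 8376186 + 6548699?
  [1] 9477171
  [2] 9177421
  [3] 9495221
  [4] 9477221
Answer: 4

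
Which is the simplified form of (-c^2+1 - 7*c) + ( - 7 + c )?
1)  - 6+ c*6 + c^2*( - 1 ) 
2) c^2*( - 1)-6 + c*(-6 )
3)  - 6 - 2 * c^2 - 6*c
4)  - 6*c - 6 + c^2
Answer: 2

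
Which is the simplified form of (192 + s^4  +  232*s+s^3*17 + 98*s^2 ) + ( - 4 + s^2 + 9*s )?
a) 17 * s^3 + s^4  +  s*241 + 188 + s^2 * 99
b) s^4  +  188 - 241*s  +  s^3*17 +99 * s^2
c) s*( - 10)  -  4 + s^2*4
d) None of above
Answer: a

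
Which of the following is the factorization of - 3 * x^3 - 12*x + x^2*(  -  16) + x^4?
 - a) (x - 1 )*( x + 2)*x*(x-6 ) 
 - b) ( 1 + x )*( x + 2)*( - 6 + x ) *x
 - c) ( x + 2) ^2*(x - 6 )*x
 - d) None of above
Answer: b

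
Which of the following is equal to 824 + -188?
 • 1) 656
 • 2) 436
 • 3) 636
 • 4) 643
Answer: 3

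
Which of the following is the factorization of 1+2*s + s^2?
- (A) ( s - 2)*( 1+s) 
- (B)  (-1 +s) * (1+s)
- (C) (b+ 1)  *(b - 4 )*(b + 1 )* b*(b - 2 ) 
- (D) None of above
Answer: D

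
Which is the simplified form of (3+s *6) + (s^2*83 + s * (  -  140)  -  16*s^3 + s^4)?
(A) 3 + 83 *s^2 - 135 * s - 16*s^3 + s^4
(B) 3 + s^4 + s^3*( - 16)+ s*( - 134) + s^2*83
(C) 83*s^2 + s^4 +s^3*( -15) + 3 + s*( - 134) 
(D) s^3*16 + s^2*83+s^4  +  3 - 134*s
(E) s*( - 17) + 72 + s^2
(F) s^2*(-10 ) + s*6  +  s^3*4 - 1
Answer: B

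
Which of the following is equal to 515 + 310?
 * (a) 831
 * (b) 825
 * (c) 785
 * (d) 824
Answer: b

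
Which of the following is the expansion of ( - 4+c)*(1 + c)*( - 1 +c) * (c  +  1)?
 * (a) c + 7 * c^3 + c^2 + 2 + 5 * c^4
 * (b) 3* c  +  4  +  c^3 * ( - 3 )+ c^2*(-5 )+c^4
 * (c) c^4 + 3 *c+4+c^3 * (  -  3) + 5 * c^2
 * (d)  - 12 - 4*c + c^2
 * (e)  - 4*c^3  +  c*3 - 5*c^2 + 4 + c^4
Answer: b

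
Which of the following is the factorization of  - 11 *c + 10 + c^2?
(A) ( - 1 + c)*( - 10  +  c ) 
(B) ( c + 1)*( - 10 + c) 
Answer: A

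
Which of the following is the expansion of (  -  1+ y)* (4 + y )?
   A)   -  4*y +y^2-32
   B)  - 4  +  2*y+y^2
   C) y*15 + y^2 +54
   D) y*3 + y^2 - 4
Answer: D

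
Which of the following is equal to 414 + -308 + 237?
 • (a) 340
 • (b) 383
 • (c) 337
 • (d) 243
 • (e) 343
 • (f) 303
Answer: e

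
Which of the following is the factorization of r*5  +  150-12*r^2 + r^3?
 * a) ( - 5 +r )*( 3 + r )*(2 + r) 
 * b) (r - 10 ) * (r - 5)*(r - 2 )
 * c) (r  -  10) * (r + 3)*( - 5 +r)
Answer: c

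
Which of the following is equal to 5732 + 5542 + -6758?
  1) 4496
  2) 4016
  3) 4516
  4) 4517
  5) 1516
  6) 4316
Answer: 3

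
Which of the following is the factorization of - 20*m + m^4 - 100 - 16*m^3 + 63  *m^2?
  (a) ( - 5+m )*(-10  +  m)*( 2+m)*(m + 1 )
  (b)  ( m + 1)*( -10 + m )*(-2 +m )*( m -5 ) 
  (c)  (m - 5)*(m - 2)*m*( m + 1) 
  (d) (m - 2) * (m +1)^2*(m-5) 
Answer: b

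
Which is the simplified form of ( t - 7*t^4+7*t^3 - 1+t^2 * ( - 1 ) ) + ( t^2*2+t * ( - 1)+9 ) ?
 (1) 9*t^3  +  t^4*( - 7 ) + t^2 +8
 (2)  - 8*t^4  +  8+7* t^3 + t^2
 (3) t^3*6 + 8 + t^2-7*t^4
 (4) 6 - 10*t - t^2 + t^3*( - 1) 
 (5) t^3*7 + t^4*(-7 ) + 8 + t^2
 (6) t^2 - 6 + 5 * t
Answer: 5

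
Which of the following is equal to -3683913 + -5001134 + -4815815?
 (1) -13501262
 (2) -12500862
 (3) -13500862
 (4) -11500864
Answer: 3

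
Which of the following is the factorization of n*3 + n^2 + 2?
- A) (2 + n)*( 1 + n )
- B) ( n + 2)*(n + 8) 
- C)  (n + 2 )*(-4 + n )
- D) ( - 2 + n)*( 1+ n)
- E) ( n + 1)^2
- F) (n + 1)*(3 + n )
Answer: A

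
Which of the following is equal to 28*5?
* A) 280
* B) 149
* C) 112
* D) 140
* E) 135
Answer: D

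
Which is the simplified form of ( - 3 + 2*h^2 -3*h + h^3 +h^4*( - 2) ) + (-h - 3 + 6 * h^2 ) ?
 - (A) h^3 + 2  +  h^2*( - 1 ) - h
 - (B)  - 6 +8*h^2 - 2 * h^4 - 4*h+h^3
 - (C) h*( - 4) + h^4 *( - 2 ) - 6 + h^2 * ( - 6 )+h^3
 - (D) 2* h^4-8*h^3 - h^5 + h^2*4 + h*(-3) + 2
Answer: B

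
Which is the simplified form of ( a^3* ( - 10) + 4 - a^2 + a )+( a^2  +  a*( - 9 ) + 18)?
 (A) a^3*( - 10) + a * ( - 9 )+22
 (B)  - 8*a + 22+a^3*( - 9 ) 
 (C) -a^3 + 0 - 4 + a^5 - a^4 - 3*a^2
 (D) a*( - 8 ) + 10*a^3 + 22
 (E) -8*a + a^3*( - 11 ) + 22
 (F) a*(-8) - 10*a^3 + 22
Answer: F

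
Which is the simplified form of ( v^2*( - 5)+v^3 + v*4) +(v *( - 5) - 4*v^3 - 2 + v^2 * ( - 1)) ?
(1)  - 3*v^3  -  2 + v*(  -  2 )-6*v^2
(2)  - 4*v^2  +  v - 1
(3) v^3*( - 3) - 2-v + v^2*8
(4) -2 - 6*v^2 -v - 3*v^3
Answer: 4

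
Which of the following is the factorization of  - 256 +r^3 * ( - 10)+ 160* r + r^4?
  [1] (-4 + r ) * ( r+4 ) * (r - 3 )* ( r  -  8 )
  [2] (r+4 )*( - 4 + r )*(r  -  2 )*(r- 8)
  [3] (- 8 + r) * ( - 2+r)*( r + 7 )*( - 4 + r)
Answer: 2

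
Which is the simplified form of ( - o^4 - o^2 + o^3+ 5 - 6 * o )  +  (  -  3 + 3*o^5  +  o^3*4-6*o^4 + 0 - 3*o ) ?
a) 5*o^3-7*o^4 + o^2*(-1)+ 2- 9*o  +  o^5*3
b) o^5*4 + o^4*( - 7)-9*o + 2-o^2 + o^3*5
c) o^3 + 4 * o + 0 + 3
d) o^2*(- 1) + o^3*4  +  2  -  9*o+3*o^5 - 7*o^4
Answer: a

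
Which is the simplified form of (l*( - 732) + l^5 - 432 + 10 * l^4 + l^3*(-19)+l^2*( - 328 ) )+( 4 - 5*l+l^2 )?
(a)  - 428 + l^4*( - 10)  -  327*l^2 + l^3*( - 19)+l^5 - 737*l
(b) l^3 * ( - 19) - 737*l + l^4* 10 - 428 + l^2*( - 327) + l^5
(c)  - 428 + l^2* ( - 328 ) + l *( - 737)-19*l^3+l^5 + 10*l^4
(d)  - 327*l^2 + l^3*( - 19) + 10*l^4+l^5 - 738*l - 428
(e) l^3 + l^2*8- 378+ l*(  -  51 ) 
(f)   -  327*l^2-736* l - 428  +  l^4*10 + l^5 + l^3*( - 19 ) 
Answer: b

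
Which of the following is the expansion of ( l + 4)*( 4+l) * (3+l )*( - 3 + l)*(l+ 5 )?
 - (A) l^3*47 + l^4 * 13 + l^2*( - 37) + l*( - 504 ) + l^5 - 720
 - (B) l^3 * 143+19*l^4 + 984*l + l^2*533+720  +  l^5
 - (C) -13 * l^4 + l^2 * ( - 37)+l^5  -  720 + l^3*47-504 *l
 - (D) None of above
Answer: A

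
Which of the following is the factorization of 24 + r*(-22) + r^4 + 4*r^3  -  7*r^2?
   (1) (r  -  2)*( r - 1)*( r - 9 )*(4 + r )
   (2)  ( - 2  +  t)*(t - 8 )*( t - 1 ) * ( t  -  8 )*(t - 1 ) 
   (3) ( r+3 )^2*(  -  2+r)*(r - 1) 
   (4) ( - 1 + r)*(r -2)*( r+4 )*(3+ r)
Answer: 4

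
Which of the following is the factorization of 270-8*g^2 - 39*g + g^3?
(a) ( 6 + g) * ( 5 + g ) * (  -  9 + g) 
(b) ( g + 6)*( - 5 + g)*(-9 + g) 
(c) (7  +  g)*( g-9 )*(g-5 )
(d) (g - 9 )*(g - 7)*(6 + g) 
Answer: b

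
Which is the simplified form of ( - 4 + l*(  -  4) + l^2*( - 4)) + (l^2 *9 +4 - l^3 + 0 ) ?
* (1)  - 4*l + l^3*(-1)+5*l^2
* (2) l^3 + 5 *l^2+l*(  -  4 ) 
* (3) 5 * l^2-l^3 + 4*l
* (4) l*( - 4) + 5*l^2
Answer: 1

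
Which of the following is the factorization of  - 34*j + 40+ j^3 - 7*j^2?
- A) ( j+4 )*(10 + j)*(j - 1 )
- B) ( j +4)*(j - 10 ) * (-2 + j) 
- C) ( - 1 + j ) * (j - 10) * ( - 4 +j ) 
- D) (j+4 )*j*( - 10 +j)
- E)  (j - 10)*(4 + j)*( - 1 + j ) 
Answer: E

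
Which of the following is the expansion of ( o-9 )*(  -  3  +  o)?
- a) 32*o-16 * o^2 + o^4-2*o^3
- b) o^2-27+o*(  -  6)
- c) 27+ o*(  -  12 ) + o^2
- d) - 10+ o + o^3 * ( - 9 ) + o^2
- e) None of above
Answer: c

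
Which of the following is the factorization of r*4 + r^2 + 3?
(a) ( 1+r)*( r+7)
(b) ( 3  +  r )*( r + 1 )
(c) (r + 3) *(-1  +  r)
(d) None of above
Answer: b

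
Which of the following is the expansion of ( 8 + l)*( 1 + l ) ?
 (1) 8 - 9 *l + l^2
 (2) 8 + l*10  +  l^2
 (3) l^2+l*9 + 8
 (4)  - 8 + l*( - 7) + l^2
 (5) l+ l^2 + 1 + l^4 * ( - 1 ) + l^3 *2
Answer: 3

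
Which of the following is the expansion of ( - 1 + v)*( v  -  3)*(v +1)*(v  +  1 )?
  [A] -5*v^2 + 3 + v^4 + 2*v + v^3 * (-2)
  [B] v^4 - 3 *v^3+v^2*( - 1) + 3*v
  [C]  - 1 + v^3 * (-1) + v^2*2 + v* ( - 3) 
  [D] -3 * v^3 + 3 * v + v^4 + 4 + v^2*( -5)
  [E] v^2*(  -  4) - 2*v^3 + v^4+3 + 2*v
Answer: E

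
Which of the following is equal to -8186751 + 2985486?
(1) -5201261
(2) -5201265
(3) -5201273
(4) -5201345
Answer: 2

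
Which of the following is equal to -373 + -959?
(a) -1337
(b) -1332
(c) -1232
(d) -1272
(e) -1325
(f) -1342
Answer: b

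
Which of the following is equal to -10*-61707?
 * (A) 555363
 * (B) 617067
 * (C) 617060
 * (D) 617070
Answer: D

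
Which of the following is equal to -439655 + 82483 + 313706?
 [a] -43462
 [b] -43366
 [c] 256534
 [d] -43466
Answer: d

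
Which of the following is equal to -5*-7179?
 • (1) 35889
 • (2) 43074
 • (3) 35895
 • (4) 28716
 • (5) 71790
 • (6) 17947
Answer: 3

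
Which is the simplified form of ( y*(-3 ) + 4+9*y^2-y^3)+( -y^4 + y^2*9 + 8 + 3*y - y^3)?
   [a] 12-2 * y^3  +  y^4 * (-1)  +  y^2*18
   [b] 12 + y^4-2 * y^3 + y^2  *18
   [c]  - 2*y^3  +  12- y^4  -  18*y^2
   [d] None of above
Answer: a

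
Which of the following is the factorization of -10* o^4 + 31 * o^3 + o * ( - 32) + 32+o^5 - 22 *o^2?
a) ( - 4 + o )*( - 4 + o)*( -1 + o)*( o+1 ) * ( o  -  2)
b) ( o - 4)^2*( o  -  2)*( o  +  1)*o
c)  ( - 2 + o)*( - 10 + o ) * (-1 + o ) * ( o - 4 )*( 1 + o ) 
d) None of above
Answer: a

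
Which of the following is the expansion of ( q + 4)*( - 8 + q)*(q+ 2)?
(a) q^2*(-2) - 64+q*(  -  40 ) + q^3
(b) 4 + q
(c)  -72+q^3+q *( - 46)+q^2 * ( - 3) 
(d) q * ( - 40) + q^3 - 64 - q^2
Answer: a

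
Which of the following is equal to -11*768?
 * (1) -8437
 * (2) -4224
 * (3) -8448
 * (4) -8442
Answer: 3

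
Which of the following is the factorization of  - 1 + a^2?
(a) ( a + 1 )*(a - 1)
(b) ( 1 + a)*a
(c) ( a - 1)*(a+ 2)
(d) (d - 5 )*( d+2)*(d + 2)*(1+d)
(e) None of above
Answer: a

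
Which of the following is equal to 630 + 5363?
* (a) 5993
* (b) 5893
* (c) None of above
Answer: a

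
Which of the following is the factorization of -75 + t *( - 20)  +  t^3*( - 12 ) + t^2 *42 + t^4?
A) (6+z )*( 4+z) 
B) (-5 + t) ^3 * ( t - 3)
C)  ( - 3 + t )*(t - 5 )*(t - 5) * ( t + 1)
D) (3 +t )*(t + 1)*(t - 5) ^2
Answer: C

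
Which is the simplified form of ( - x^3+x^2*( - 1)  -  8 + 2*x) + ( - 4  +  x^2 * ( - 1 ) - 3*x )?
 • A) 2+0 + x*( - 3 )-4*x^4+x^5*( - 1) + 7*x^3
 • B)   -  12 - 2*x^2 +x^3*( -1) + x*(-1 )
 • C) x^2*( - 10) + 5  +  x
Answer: B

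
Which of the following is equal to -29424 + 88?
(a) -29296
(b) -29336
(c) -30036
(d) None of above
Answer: b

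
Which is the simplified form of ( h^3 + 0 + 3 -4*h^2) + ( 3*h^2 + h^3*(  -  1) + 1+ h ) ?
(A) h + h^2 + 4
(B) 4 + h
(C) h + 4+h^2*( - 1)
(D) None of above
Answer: C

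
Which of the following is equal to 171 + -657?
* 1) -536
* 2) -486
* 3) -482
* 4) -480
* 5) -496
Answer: 2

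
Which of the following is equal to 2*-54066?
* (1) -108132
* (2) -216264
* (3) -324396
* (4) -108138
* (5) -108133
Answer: 1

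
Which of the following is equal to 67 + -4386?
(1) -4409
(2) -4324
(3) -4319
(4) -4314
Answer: 3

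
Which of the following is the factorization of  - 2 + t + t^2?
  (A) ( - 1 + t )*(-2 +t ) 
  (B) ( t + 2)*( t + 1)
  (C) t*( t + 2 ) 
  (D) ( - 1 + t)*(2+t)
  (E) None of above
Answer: D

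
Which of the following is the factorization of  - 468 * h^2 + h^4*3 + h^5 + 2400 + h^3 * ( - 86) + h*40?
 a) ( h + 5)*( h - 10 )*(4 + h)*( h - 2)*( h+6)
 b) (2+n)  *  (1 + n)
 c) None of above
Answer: a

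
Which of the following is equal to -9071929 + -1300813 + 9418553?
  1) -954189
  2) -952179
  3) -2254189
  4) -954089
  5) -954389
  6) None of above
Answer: 1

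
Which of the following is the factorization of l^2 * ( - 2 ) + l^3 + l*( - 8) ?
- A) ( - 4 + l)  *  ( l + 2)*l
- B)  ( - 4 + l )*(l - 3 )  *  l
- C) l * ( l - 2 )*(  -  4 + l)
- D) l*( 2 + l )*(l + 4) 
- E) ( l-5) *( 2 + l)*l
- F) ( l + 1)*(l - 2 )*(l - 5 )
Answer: A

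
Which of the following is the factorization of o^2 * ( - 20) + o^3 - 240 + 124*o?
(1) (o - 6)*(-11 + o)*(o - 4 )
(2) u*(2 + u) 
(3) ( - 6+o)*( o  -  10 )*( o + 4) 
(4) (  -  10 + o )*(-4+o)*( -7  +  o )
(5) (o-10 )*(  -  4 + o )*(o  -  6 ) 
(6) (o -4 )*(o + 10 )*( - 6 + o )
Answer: 5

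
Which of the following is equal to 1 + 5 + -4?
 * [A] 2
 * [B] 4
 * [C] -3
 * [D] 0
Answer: A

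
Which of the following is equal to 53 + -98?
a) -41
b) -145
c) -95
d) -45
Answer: d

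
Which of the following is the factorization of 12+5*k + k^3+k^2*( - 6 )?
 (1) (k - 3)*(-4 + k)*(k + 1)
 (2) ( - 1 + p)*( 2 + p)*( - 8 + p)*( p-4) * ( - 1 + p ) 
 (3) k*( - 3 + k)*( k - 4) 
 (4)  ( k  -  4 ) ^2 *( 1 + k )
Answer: 1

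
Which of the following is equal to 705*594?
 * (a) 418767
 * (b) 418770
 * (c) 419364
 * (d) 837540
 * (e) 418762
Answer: b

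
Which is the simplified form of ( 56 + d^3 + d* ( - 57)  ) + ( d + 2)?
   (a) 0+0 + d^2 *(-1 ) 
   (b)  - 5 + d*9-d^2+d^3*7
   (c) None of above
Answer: c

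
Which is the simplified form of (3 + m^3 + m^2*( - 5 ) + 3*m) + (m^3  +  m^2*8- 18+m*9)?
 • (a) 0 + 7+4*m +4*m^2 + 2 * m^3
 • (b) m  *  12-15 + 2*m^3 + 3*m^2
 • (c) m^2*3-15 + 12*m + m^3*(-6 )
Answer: b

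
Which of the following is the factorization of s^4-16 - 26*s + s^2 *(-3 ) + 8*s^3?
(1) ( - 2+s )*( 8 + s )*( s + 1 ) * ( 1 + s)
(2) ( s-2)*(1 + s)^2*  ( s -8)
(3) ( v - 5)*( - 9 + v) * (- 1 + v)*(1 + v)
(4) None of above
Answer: 1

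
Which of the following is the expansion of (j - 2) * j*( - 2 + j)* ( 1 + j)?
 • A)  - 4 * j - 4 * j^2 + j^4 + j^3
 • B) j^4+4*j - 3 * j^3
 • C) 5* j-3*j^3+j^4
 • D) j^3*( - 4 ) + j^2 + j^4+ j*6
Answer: B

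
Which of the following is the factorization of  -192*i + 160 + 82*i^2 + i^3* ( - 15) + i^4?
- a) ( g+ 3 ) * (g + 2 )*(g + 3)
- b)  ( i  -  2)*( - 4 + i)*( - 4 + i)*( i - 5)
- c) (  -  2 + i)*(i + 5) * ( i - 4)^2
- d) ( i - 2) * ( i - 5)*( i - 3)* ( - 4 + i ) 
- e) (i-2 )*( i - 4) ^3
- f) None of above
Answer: b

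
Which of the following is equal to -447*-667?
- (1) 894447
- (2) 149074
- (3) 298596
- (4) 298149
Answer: 4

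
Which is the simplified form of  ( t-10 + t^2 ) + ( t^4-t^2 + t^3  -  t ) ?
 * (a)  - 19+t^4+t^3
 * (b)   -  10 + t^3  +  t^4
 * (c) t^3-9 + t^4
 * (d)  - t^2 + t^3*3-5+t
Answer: b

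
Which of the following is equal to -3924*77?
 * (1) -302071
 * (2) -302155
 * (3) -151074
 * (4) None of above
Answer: 4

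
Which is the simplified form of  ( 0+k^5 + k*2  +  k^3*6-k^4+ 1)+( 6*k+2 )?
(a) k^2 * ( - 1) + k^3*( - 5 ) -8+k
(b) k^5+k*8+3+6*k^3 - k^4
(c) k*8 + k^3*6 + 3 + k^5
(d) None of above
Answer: b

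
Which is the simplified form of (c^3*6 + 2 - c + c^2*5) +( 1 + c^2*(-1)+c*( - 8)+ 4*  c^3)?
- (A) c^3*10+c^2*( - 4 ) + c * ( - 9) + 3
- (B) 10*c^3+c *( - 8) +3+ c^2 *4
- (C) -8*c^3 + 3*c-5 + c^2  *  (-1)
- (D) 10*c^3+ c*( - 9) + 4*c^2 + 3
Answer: D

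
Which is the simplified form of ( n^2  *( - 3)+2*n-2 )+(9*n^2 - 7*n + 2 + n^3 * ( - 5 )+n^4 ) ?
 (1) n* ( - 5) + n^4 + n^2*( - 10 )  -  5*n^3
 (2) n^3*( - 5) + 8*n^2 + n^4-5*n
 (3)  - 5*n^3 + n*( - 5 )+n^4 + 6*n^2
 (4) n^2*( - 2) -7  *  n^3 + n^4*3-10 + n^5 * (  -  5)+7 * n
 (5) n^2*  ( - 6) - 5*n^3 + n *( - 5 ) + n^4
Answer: 3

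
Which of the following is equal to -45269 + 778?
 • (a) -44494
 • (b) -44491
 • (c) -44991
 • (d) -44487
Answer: b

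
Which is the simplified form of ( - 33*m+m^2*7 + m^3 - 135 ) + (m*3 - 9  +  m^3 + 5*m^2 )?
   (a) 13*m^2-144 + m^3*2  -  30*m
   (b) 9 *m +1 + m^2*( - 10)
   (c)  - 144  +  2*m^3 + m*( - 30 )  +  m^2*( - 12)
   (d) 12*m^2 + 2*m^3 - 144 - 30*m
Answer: d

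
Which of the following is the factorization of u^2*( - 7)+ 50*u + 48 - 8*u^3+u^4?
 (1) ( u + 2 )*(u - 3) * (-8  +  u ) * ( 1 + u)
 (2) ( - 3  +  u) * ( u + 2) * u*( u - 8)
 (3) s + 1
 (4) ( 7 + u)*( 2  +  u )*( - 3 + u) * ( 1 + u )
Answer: 1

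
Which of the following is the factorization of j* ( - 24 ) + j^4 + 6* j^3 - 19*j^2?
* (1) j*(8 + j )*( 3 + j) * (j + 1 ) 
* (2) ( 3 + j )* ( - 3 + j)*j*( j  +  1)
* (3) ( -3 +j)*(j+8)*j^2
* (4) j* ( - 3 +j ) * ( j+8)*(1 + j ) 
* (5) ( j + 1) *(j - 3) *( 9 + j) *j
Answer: 4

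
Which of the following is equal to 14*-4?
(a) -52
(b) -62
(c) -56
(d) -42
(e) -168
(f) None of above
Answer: c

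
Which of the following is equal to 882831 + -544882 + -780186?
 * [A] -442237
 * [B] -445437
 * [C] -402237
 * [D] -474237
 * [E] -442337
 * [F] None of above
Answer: A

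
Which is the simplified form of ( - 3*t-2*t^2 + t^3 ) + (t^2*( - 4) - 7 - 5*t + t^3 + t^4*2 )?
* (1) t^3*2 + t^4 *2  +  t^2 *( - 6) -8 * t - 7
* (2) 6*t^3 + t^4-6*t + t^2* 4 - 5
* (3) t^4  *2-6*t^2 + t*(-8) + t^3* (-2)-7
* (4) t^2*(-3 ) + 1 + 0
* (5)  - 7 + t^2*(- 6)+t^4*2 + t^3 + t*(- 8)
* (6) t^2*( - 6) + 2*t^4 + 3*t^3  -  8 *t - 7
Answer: 1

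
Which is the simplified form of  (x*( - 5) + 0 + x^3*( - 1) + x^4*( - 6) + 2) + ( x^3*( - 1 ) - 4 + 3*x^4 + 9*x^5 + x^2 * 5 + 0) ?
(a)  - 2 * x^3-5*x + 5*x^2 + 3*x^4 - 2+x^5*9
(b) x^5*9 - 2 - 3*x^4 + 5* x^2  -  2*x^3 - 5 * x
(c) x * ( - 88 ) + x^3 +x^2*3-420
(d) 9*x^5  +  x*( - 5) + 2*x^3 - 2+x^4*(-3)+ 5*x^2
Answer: b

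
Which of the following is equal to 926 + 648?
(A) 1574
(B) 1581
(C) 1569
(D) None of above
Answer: A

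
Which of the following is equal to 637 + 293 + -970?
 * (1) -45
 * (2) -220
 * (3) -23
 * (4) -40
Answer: 4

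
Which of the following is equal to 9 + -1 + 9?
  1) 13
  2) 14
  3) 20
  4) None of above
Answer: 4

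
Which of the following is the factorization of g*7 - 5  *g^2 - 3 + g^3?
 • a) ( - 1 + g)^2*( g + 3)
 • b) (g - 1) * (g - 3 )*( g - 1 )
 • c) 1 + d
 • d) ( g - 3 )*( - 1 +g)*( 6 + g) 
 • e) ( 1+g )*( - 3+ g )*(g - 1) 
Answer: b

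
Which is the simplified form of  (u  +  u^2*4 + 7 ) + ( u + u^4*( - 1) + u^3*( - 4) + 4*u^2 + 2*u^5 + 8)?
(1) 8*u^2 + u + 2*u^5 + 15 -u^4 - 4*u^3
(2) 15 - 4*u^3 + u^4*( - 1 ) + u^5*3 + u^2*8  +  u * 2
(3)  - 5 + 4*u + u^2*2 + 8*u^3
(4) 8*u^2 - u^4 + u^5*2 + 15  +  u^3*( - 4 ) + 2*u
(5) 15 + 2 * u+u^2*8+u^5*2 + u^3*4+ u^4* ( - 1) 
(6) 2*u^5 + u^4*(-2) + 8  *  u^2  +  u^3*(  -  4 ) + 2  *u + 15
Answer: 4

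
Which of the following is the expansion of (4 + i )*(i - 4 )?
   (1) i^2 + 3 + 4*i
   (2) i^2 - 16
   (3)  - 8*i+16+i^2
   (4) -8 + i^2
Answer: 2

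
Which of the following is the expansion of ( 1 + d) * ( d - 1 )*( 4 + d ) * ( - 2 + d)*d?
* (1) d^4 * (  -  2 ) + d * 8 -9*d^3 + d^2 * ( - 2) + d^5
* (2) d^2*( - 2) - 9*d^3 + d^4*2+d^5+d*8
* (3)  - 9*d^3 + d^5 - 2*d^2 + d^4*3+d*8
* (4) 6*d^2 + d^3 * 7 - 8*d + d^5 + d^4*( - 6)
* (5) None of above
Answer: 2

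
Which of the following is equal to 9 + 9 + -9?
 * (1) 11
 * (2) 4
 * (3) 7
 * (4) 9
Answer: 4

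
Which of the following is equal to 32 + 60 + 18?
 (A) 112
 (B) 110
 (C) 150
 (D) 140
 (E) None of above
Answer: B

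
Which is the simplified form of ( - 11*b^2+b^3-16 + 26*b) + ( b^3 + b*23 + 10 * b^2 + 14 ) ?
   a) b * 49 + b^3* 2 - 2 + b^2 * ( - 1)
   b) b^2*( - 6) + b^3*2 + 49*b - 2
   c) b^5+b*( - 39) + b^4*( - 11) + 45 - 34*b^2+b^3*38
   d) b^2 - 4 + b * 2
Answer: a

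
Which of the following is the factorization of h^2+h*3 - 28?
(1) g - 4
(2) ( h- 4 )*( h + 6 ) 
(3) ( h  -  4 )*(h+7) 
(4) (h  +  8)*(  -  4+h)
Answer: 3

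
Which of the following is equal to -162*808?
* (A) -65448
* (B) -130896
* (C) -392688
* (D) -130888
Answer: B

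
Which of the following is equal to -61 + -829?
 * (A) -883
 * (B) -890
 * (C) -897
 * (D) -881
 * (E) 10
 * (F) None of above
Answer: B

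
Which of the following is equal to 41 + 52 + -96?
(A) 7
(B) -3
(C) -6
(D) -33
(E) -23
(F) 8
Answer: B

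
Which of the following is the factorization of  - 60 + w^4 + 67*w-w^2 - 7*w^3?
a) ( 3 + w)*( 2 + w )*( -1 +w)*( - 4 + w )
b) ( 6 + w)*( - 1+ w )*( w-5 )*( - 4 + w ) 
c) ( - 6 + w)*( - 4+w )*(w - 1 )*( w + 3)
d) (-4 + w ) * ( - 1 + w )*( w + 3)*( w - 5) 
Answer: d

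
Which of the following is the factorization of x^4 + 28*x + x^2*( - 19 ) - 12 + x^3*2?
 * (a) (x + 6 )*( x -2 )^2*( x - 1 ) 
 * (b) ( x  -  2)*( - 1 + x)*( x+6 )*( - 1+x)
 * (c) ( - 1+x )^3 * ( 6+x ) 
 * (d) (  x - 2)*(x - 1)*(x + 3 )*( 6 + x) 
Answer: b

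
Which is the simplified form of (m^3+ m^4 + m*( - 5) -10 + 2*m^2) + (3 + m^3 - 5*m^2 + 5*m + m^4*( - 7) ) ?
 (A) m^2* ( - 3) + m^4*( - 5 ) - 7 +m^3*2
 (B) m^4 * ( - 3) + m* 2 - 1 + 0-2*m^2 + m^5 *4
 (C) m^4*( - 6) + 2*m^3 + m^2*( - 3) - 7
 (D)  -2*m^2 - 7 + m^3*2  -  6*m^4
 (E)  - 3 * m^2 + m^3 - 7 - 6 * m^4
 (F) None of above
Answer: C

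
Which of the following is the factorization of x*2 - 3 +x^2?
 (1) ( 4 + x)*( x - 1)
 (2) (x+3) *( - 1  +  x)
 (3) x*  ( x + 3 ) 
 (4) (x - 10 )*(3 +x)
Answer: 2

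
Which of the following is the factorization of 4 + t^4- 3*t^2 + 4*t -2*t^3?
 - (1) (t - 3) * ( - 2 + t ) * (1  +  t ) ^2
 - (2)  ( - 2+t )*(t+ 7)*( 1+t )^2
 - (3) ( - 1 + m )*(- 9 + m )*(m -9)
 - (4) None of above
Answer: 4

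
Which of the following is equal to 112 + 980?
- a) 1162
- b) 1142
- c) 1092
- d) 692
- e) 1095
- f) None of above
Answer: c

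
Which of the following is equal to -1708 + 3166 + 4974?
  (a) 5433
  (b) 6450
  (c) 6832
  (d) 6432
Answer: d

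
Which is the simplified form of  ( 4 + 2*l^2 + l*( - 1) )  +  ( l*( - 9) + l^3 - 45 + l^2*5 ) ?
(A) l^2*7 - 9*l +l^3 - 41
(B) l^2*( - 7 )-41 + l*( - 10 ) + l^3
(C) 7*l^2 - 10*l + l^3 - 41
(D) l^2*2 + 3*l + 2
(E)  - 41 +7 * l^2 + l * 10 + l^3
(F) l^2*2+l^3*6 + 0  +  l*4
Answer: C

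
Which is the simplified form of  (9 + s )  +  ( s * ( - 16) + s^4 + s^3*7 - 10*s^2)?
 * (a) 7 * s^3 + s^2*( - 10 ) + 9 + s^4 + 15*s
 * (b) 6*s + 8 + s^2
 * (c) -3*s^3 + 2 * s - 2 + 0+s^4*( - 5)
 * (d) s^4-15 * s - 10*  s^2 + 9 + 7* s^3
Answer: d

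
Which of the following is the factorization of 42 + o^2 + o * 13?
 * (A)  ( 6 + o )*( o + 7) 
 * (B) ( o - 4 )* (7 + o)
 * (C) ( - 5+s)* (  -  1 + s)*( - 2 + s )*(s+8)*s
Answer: A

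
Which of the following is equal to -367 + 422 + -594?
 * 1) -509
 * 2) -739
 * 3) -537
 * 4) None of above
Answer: 4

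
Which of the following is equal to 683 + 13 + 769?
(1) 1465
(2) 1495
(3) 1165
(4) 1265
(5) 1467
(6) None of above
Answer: 1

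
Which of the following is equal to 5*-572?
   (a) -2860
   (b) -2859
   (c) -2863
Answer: a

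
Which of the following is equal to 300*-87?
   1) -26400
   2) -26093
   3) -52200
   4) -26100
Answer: 4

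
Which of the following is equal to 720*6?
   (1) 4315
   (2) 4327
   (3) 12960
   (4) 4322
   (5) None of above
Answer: 5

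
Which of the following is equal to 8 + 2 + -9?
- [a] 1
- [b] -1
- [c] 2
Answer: a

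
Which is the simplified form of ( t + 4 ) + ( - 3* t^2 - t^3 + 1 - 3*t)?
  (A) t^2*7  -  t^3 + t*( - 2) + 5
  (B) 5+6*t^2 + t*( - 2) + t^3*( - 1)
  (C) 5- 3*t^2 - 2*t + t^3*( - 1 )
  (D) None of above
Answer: C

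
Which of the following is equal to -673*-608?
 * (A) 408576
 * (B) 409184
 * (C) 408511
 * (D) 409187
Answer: B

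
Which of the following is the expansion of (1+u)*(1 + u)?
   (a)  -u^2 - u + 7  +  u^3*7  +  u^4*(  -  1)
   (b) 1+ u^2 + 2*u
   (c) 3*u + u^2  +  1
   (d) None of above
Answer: b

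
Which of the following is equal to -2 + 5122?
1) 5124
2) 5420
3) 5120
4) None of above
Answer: 3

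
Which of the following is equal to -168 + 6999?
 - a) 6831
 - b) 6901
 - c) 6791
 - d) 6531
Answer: a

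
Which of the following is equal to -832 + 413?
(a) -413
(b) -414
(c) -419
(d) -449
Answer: c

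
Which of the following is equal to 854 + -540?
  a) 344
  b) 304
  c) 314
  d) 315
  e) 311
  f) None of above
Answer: c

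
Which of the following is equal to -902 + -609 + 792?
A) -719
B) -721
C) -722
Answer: A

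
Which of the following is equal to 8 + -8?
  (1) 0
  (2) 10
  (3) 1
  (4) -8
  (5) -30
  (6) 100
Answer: 1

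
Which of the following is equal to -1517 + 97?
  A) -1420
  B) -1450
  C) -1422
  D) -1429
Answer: A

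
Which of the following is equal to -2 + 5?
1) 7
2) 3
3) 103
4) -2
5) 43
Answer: 2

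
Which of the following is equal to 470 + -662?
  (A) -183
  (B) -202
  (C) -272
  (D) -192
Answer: D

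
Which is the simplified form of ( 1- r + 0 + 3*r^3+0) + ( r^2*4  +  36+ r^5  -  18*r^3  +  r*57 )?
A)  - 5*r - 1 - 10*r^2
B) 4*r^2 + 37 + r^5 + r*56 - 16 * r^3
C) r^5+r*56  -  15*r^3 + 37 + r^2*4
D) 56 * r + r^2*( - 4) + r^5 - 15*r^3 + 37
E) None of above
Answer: C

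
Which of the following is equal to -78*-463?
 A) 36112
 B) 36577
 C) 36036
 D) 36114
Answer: D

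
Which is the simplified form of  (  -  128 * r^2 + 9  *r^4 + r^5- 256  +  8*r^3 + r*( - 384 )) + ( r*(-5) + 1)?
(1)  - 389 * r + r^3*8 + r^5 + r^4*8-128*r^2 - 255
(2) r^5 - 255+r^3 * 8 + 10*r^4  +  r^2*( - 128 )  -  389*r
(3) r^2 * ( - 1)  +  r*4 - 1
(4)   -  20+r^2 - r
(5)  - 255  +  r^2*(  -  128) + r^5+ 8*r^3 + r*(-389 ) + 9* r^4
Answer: 5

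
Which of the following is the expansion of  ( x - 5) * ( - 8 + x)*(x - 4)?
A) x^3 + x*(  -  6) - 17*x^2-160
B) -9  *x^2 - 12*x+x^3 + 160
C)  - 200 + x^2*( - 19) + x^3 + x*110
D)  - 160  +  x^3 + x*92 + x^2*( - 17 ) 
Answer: D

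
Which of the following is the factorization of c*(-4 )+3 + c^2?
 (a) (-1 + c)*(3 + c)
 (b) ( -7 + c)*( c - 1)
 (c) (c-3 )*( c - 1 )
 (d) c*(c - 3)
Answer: c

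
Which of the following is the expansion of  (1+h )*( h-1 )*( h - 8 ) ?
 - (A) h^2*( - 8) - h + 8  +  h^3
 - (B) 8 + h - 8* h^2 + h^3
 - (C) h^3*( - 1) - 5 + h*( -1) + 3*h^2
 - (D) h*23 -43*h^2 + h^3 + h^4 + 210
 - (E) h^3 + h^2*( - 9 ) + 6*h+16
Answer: A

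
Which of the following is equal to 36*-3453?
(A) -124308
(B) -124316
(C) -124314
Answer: A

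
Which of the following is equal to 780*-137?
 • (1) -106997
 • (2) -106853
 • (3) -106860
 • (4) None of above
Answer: 3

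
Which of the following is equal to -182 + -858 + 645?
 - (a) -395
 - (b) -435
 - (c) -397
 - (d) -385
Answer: a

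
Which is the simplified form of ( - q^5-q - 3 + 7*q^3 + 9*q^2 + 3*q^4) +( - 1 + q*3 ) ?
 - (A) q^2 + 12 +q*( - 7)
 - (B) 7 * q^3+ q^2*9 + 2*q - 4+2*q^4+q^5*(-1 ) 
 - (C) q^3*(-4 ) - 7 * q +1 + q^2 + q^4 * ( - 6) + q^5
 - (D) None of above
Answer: D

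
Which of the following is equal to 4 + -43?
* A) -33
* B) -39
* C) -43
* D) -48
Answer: B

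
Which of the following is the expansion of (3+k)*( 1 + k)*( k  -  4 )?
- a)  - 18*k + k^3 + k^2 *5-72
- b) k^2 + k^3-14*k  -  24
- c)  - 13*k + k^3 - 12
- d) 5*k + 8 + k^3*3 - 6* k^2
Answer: c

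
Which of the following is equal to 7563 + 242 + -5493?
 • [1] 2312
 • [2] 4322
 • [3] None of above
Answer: 1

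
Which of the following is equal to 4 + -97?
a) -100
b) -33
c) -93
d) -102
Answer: c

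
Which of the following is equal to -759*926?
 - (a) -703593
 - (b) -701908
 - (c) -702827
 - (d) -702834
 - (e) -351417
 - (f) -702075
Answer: d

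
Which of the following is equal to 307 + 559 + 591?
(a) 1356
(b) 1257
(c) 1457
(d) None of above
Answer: c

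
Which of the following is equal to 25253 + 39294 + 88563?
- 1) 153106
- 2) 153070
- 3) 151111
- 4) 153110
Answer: 4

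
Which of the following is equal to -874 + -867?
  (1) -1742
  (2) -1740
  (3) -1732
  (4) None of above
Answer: 4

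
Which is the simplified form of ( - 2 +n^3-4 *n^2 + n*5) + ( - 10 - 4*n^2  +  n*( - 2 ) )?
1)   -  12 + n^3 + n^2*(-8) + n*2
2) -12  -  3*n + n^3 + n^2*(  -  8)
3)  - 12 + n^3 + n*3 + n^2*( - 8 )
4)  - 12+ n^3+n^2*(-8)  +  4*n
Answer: 3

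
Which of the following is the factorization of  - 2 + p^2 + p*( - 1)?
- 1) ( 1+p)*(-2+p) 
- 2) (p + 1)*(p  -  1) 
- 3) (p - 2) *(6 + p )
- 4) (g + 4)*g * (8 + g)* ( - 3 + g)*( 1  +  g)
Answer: 1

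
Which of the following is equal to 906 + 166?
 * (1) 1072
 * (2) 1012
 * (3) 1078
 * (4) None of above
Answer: 1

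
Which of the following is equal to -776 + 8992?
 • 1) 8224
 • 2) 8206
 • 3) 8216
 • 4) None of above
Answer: 3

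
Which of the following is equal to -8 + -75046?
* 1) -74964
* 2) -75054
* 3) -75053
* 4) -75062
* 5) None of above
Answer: 2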